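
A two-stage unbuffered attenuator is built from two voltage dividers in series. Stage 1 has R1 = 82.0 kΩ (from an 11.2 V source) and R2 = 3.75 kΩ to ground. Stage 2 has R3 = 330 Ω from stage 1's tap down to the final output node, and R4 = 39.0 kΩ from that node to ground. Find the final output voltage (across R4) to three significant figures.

V_out ≈ 0.445 V

Stage 2 presents R3+R4 = 39330 Ω as a load on stage 1's tap.
Stage 1's lower leg becomes R2‖(R3+R4) = 3424 Ω, so V_mid = 11.2 × 3424/85420 = 0.4489 V.
Stage 2 is itself unloaded: V_out = V_mid × R4/(R3+R4) = 0.4489 × 39000/39330 = 0.445 V.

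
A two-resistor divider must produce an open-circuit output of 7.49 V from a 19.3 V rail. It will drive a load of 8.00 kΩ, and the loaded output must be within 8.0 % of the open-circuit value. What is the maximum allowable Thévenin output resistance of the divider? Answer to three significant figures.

Loading drop = R_th/(R_th + R_L) ≤ 0.0800, so R_th ≤ R_L · ε/(1−ε) = 8.00 kΩ × 0.0800/0.9200 = 696 Ω.

R_th ≤ 696 Ω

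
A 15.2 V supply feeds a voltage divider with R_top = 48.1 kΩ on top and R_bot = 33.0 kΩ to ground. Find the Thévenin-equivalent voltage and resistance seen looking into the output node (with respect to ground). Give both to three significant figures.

V_th is the open-circuit tap voltage: 15.2 × 33.0/(48.1 + 33.0) = 6.18 V.
With the supply zeroed, R_top and R_bot appear in parallel from the tap: R_th = R_top‖R_bot = (48.1 × 33.0)/81.10 = 19.6 kΩ.

V_th = 6.18 V, R_th = 19.6 kΩ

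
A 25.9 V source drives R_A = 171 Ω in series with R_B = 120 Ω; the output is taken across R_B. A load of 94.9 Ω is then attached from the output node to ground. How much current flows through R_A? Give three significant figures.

R_B‖R_L = 52.99 Ω, so the source sees R_A + R_B‖R_L = 224.0 Ω.
I = 25.9 V / 224.0 Ω = 116 mA.

I ≈ 116 mA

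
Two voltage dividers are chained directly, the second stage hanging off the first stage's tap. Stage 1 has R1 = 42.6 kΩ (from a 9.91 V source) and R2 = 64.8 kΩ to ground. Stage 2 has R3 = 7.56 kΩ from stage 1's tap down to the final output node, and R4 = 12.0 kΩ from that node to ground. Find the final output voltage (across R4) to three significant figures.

Stage 2 presents R3+R4 = 19.56 kΩ as a load on stage 1's tap.
Stage 1's lower leg becomes R2‖(R3+R4) = 15.02 kΩ, so V_mid = 9.91 × 15.02/57.62 = 2.584 V.
Stage 2 is itself unloaded: V_out = V_mid × R4/(R3+R4) = 2.584 × 12.0/19.56 = 1.59 V.

V_out ≈ 1.59 V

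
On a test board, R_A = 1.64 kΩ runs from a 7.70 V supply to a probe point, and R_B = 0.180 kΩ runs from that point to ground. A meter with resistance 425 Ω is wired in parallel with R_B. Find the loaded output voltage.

The load sits in parallel with R_B: R_B‖R_L = (180 × 425) / (180 + 425) = 126.4 Ω.
V_out = 7.70 × 126.4 / (1640 + 126.4) = 7.70 × 126.4/1766 = 0.551 V.

V_out ≈ 0.551 V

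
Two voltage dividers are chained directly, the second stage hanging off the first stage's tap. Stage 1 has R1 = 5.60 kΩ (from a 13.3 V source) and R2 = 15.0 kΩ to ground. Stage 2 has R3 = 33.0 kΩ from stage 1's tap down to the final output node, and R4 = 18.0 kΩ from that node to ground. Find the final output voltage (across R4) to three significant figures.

Stage 2 presents R3+R4 = 51.00 kΩ as a load on stage 1's tap.
Stage 1's lower leg becomes R2‖(R3+R4) = 11.59 kΩ, so V_mid = 13.3 × 11.59/17.19 = 8.967 V.
Stage 2 is itself unloaded: V_out = V_mid × R4/(R3+R4) = 8.967 × 18.0/51.00 = 3.16 V.

V_out ≈ 3.16 V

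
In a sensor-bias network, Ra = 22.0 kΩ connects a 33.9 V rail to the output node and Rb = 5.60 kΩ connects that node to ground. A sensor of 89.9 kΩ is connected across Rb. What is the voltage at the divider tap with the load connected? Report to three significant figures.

The load sits in parallel with Rb: Rb‖R_L = (5.60 × 89.9) / (5.60 + 89.9) = 5.272 kΩ.
V_out = 33.9 × 5.272 / (22.0 + 5.272) = 33.9 × 5.272/27.27 = 6.55 V.

V_out ≈ 6.55 V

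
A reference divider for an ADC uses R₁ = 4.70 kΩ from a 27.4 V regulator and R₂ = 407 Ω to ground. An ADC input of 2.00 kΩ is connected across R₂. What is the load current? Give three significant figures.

I_L ≈ 0.920 mA

R₂‖R_L = 338.2 Ω; V_out = 27.4 × 338.2/5038 = 1.839 V.
I_L = V_out / R_L = 1.839 / 2.00 kΩ = 0.920 mA.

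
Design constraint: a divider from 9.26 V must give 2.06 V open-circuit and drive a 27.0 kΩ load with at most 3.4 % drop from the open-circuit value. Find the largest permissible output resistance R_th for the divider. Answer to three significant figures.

R_th ≤ 950 Ω

Loading drop = R_th/(R_th + R_L) ≤ 0.0340, so R_th ≤ R_L · ε/(1−ε) = 27.0 kΩ × 0.0340/0.9660 = 950 Ω.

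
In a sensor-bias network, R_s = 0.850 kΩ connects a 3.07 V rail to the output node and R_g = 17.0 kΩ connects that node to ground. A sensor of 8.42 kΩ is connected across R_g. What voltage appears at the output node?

V_out ≈ 2.67 V

The load sits in parallel with R_g: R_g‖R_L = (17000 × 8420) / (17000 + 8420) = 5631 Ω.
V_out = 3.07 × 5631 / (850 + 5631) = 3.07 × 5631/6481 = 2.67 V.
(Unloaded it would have been 2.92 V.)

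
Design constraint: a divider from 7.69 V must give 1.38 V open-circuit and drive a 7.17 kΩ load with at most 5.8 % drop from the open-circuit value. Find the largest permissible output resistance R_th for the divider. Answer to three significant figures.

Loading drop = R_th/(R_th + R_L) ≤ 0.0580, so R_th ≤ R_L · ε/(1−ε) = 7.17 kΩ × 0.0580/0.9420 = 441 Ω.
(Any R1, R2 with R2/(R1+R2) = 0.179 and R1‖R2 ≤ 441 Ω will meet the spec.)

R_th ≤ 441 Ω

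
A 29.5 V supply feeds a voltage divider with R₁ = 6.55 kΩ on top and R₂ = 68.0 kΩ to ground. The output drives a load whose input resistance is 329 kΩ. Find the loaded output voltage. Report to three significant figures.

The load sits in parallel with R₂: R₂‖R_L = (68.0 × 329) / (68.0 + 329) = 56.35 kΩ.
V_out = 29.5 × 56.35 / (6.55 + 56.35) = 29.5 × 56.35/62.90 = 26.4 V.
(Unloaded it would have been 26.9 V.)

V_out ≈ 26.4 V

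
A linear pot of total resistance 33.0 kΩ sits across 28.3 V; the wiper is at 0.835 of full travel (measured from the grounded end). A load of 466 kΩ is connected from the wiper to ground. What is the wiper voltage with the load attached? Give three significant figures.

The wiper splits the pot into (1−α)R = 5.445 kΩ above and αR = 27.55 kΩ below.
Lower section ‖ load = 26.02 kΩ.
V_wiper = 28.3 × 26.02/(5.445 + 26.02) = 23.4 V.

V ≈ 23.4 V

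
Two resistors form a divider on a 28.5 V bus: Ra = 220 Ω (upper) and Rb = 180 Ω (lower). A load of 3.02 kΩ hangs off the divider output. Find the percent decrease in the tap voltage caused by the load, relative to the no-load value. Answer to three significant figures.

3.17 %

The divider's output (Thévenin) resistance is Ra‖Rb = 99.00 Ω.
Fractional drop under load = R_th/(R_th + R_L) = 99.00 / (99.00 + 3020) = 0.03174.
So the output falls by 3.17 %.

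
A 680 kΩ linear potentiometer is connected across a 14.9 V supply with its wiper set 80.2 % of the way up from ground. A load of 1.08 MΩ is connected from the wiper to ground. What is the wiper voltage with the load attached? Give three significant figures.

V ≈ 10.9 V

The wiper splits the pot into (1−α)R = 134.6 kΩ above and αR = 545.4 kΩ below.
Lower section ‖ load = 362.4 kΩ.
V_wiper = 14.9 × 362.4/(134.6 + 362.4) = 10.9 V.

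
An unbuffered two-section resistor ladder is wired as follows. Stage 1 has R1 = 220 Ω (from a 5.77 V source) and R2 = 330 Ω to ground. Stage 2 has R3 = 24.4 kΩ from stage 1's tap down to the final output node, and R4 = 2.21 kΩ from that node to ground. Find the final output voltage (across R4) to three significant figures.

V_out ≈ 0.286 V

Stage 2 presents R3+R4 = 26610 Ω as a load on stage 1's tap.
Stage 1's lower leg becomes R2‖(R3+R4) = 326.0 Ω, so V_mid = 5.77 × 326.0/546.0 = 3.445 V.
Stage 2 is itself unloaded: V_out = V_mid × R4/(R3+R4) = 3.445 × 2210/26610 = 0.286 V.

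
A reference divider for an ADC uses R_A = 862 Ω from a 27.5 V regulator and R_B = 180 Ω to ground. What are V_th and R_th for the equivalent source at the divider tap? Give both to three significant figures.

V_th is the open-circuit tap voltage: 27.5 × 180/(862 + 180) = 4.75 V.
With the supply zeroed, R_A and R_B appear in parallel from the tap: R_th = R_A‖R_B = (862 × 180)/1042 = 149 Ω.

V_th = 4.75 V, R_th = 149 Ω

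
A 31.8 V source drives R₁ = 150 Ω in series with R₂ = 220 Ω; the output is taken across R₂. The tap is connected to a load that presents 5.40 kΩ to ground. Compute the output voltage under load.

V_out ≈ 18.6 V

The load sits in parallel with R₂: R₂‖R_L = (220 × 5400) / (220 + 5400) = 211.4 Ω.
V_out = 31.8 × 211.4 / (150 + 211.4) = 31.8 × 211.4/361.4 = 18.6 V.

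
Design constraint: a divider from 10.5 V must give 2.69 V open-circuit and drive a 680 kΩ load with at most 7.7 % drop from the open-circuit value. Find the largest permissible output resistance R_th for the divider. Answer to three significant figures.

Loading drop = R_th/(R_th + R_L) ≤ 0.0770, so R_th ≤ R_L · ε/(1−ε) = 680 kΩ × 0.0770/0.9230 = 56.7 kΩ.
(Any R1, R2 with R2/(R1+R2) = 0.256 and R1‖R2 ≤ 56.7 kΩ will meet the spec.)

R_th ≤ 56.7 kΩ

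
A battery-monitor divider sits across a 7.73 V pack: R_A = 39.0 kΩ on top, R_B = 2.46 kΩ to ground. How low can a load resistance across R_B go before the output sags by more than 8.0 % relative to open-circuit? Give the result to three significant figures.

Output resistance R_th = R_A‖R_B = (39.0 × 2.46)/41.46 = 2.314 kΩ.
The fractional drop is R_th/(R_th + R_L); requiring this ≤ 0.0800 gives R_L ≥ R_th(1/0.0800 − 1) = 2.314 × 11.50 = 26.6 kΩ.

R_L(min) ≈ 26.6 kΩ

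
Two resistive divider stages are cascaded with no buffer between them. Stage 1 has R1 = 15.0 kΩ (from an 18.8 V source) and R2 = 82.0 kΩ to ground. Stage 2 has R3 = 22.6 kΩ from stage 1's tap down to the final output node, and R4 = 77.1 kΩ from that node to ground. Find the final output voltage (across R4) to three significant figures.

V_out ≈ 10.9 V

Stage 2 presents R3+R4 = 99.70 kΩ as a load on stage 1's tap.
Stage 1's lower leg becomes R2‖(R3+R4) = 44.99 kΩ, so V_mid = 18.8 × 44.99/59.99 = 14.10 V.
Stage 2 is itself unloaded: V_out = V_mid × R4/(R3+R4) = 14.10 × 77.1/99.70 = 10.9 V.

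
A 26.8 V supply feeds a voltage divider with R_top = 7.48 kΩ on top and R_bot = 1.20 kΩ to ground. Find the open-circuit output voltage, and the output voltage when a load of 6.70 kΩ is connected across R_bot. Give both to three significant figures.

Open-circuit: V = 26.8 × 1.20/(7.48 + 1.20) = 3.71 V.
With the load, R_bot becomes R_bot‖R_L = 1.018 kΩ, so V = 26.8 × 1.018/8.498 = 3.21 V.

Unloaded: 3.71 V; loaded: 3.21 V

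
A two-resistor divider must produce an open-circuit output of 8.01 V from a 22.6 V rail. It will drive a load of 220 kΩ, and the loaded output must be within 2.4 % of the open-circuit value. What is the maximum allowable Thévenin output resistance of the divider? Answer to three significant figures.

Loading drop = R_th/(R_th + R_L) ≤ 0.0240, so R_th ≤ R_L · ε/(1−ε) = 220 kΩ × 0.0240/0.9760 = 5.41 kΩ.
(Any R1, R2 with R2/(R1+R2) = 0.354 and R1‖R2 ≤ 5.41 kΩ will meet the spec.)

R_th ≤ 5.41 kΩ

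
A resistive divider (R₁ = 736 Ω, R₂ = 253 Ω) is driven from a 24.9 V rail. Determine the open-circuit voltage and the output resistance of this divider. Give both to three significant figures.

V_th = 6.37 V, R_th = 188 Ω

V_th is the open-circuit tap voltage: 24.9 × 253/(736 + 253) = 6.37 V.
With the supply zeroed, R₁ and R₂ appear in parallel from the tap: R_th = R₁‖R₂ = (736 × 253)/989.0 = 188 Ω.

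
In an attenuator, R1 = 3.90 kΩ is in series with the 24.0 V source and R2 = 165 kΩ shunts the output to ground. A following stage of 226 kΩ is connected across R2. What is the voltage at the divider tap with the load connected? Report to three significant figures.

The load sits in parallel with R2: R2‖R_L = (165 × 226) / (165 + 226) = 95.37 kΩ.
V_out = 24.0 × 95.37 / (3.90 + 95.37) = 24.0 × 95.37/99.27 = 23.1 V.

V_out ≈ 23.1 V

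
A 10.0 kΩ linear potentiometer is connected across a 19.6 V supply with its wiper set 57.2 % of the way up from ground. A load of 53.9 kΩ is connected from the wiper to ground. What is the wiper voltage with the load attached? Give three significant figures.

The wiper splits the pot into (1−α)R = 4.280 kΩ above and αR = 5.720 kΩ below.
Lower section ‖ load = 5.171 kΩ.
V_wiper = 19.6 × 5.171/(4.280 + 5.171) = 10.7 V.

V ≈ 10.7 V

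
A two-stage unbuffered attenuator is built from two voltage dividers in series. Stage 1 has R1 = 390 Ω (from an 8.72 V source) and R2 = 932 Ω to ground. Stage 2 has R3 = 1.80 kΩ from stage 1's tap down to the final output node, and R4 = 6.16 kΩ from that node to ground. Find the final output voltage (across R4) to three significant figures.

Stage 2 presents R3+R4 = 7960 Ω as a load on stage 1's tap.
Stage 1's lower leg becomes R2‖(R3+R4) = 834.3 Ω, so V_mid = 8.72 × 834.3/1224 = 5.942 V.
Stage 2 is itself unloaded: V_out = V_mid × R4/(R3+R4) = 5.942 × 6160/7960 = 4.60 V.

V_out ≈ 4.60 V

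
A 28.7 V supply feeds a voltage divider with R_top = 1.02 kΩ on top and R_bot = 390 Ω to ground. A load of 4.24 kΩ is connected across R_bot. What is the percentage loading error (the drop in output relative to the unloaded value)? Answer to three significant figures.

The divider's output (Thévenin) resistance is R_top‖R_bot = 282.1 Ω.
Fractional drop under load = R_th/(R_th + R_L) = 282.1 / (282.1 + 4240) = 0.06239.
So the output falls by 6.24 %.

6.24 %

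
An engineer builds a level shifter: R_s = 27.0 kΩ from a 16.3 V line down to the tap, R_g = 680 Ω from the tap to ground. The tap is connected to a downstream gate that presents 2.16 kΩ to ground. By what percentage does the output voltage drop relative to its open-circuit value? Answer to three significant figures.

23.5 %

The divider's output (Thévenin) resistance is R_s‖R_g = 663.3 Ω.
Fractional drop under load = R_th/(R_th + R_L) = 663.3 / (663.3 + 2160) = 0.2349.
So the output falls by 23.5 %.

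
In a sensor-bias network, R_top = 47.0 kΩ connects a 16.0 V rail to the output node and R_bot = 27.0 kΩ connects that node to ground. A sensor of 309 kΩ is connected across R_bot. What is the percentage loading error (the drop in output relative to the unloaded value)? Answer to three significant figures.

5.26 %

The divider's output (Thévenin) resistance is R_top‖R_bot = 17.15 kΩ.
Fractional drop under load = R_th/(R_th + R_L) = 17.15 / (17.15 + 309) = 0.05258.
So the output falls by 5.26 %.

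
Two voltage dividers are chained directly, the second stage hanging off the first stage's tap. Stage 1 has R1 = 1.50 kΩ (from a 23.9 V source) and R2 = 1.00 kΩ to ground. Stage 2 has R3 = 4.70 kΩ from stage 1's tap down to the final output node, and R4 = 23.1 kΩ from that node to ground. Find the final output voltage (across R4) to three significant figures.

Stage 2 presents R3+R4 = 27.80 kΩ as a load on stage 1's tap.
Stage 1's lower leg becomes R2‖(R3+R4) = 0.9653 kΩ, so V_mid = 23.9 × 0.9653/2.465 = 9.358 V.
Stage 2 is itself unloaded: V_out = V_mid × R4/(R3+R4) = 9.358 × 23.1/27.80 = 7.78 V.

V_out ≈ 7.78 V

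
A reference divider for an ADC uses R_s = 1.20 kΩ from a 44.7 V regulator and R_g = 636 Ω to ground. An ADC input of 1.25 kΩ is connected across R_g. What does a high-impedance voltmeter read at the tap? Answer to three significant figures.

The load sits in parallel with R_g: R_g‖R_L = (636 × 1250) / (636 + 1250) = 421.5 Ω.
V_out = 44.7 × 421.5 / (1200 + 421.5) = 44.7 × 421.5/1622 = 11.6 V.
(Unloaded it would have been 15.5 V.)

V_out ≈ 11.6 V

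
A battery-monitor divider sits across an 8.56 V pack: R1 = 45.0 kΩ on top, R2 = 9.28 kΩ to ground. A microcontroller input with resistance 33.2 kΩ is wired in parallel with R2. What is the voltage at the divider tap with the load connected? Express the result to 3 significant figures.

The load sits in parallel with R2: R2‖R_L = (9.28 × 33.2) / (9.28 + 33.2) = 7.253 kΩ.
V_out = 8.56 × 7.253 / (45.0 + 7.253) = 8.56 × 7.253/52.25 = 1.19 V.

V_out ≈ 1.19 V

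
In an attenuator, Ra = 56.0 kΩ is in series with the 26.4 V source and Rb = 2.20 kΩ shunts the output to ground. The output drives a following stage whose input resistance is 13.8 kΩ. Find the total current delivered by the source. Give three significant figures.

I ≈ 0.456 mA

Rb‖R_L = 1.897 kΩ, so the source sees Ra + Rb‖R_L = 57.90 kΩ.
I = 26.4 V / 57.90 kΩ = 0.456 mA.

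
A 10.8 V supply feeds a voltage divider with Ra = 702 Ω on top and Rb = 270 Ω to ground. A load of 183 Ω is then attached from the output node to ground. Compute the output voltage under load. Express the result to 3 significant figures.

The load sits in parallel with Rb: Rb‖R_L = (270 × 183) / (270 + 183) = 109.1 Ω.
V_out = 10.8 × 109.1 / (702 + 109.1) = 10.8 × 109.1/811.1 = 1.45 V.

V_out ≈ 1.45 V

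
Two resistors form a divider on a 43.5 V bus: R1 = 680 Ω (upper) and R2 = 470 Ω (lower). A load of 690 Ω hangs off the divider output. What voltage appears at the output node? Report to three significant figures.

The load sits in parallel with R2: R2‖R_L = (470 × 690) / (470 + 690) = 279.6 Ω.
V_out = 43.5 × 279.6 / (680 + 279.6) = 43.5 × 279.6/959.6 = 12.7 V.

V_out ≈ 12.7 V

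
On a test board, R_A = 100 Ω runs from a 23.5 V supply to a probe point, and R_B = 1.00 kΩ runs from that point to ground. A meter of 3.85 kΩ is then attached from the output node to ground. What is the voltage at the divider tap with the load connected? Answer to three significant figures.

The load sits in parallel with R_B: R_B‖R_L = (1000 × 3850) / (1000 + 3850) = 793.8 Ω.
V_out = 23.5 × 793.8 / (100 + 793.8) = 23.5 × 793.8/893.8 = 20.9 V.
(Unloaded it would have been 21.4 V.)

V_out ≈ 20.9 V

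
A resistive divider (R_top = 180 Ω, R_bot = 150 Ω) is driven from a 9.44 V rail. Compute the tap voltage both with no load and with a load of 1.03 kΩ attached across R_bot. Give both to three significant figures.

Unloaded: 4.29 V; loaded: 3.98 V

Open-circuit: V = 9.44 × 150/(180 + 150) = 4.29 V.
With the load, R_bot becomes R_bot‖R_L = 130.9 Ω, so V = 9.44 × 130.9/310.9 = 3.98 V.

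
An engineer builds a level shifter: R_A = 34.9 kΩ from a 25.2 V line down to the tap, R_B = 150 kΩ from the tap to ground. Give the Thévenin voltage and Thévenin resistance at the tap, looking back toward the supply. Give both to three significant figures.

V_th = 20.4 V, R_th = 28.3 kΩ

V_th is the open-circuit tap voltage: 25.2 × 150/(34.9 + 150) = 20.4 V.
With the supply zeroed, R_A and R_B appear in parallel from the tap: R_th = R_A‖R_B = (34.9 × 150)/184.9 = 28.3 kΩ.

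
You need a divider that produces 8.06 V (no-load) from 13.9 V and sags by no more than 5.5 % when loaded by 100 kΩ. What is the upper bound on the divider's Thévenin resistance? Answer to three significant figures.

Loading drop = R_th/(R_th + R_L) ≤ 0.0550, so R_th ≤ R_L · ε/(1−ε) = 100 kΩ × 0.0550/0.9450 = 5.82 kΩ.

R_th ≤ 5.82 kΩ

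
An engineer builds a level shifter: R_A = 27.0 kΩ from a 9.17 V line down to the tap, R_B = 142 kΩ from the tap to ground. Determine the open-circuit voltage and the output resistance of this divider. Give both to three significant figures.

V_th = 7.70 V, R_th = 22.7 kΩ

V_th is the open-circuit tap voltage: 9.17 × 142/(27.0 + 142) = 7.70 V.
With the supply zeroed, R_A and R_B appear in parallel from the tap: R_th = R_A‖R_B = (27.0 × 142)/169.0 = 22.7 kΩ.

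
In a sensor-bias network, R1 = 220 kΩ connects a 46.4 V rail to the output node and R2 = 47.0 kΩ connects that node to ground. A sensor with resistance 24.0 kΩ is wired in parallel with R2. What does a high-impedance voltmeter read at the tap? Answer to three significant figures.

V_out ≈ 3.13 V

The load sits in parallel with R2: R2‖R_L = (47.0 × 24.0) / (47.0 + 24.0) = 15.89 kΩ.
V_out = 46.4 × 15.89 / (220 + 15.89) = 46.4 × 15.89/235.9 = 3.13 V.
(Unloaded it would have been 8.17 V.)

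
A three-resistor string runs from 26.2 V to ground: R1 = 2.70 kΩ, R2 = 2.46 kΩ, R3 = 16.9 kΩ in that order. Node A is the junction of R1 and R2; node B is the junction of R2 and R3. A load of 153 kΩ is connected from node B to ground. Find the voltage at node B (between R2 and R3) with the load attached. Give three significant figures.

At node B, R3 is in parallel with the load: R3‖R_L = 15.22 kΩ.
Below node A the resistance is R2 + (R3‖R_L) = 17.68 kΩ, so V_A = 26.2 × 17.68/20.38 = 22.73 V.
Then V_B = V_A × (R3‖R_L)/(R2 + R3‖R_L) = 22.73 × 15.22/17.68 = 19.6 V.

V ≈ 19.6 V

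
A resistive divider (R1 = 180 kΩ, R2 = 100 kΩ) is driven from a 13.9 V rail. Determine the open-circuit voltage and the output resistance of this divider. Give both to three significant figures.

V_th is the open-circuit tap voltage: 13.9 × 100/(180 + 100) = 4.96 V.
With the supply zeroed, R1 and R2 appear in parallel from the tap: R_th = R1‖R2 = (180 × 100)/280.0 = 64.3 kΩ.

V_th = 4.96 V, R_th = 64.3 kΩ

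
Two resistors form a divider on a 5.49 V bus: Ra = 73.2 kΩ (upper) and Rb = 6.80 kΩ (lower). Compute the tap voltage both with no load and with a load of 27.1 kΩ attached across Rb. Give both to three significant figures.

Unloaded: 0.467 V; loaded: 0.380 V

Open-circuit: V = 5.49 × 6.80/(73.2 + 6.80) = 0.467 V.
With the load, Rb becomes Rb‖R_L = 5.436 kΩ, so V = 5.49 × 5.436/78.64 = 0.380 V.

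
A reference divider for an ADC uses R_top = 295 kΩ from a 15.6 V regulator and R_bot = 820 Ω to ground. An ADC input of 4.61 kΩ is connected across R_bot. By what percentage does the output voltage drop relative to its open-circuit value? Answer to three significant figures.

15.1 %

Unloaded V = 15.6 × 820/295800 = 0.04324 V.
Loaded: R_bot‖R_L = 696.2 Ω, giving V = 15.6 × 696.2/295700 = 0.03673 V.
Drop = (0.04324 − 0.03673) / 0.04324 = 15.1 %.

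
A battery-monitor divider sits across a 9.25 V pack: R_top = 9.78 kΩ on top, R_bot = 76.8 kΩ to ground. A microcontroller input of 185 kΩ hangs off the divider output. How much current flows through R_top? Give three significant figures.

I ≈ 0.144 mA

R_bot‖R_L = 54.27 kΩ, so the source sees R_top + R_bot‖R_L = 64.05 kΩ.
I = 9.25 V / 64.05 kΩ = 0.144 mA.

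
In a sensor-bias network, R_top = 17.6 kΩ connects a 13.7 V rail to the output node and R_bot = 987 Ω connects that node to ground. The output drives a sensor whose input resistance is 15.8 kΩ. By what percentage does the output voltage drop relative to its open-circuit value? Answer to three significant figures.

The divider's output (Thévenin) resistance is R_top‖R_bot = 934.6 Ω.
Fractional drop under load = R_th/(R_th + R_L) = 934.6 / (934.6 + 15800) = 0.05585.
So the output falls by 5.58 %.

5.58 %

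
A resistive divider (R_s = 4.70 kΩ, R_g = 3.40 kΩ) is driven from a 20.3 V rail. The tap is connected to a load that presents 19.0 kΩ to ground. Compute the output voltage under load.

The load sits in parallel with R_g: R_g‖R_L = (3.40 × 19.0) / (3.40 + 19.0) = 2.884 kΩ.
V_out = 20.3 × 2.884 / (4.70 + 2.884) = 20.3 × 2.884/7.584 = 7.72 V.

V_out ≈ 7.72 V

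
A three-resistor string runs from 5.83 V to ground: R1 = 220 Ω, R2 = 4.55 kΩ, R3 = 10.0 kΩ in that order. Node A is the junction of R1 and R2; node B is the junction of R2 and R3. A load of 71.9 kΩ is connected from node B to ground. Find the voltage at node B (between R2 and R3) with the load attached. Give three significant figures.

V ≈ 3.78 V

At node B, R3 is in parallel with the load: R3‖R_L = 8779 Ω.
Below node A the resistance is R2 + (R3‖R_L) = 13330 Ω, so V_A = 5.83 × 13330/13550 = 5.735 V.
Then V_B = V_A × (R3‖R_L)/(R2 + R3‖R_L) = 5.735 × 8779/13330 = 3.78 V.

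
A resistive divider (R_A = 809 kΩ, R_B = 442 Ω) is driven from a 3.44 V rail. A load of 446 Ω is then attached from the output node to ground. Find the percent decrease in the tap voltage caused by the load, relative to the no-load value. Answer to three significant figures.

49.8 %

Unloaded V = 3.44 × 442/809400 = 0.001878 V.
Loaded: R_B‖R_L = 222.0 Ω, giving V = 3.44 × 222.0/809200 = 0.0009437 V.
Drop = (0.001878 − 0.0009437) / 0.001878 = 49.8 %.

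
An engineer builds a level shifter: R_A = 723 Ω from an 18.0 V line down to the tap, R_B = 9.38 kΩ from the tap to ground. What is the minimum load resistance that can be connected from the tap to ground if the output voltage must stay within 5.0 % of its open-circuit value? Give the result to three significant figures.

R_L(min) ≈ 12.8 kΩ

Output resistance R_th = R_A‖R_B = (723 × 9380)/10100 = 671.3 Ω.
The fractional drop is R_th/(R_th + R_L); requiring this ≤ 0.0500 gives R_L ≥ R_th(1/0.0500 − 1) = 671.3 × 19.00 = 12.8 kΩ.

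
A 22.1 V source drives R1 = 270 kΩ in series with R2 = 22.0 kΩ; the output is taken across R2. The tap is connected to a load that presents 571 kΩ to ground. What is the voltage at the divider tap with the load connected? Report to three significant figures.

V_out ≈ 1.61 V

The load sits in parallel with R2: R2‖R_L = (22.0 × 571) / (22.0 + 571) = 21.18 kΩ.
V_out = 22.1 × 21.18 / (270 + 21.18) = 22.1 × 21.18/291.2 = 1.61 V.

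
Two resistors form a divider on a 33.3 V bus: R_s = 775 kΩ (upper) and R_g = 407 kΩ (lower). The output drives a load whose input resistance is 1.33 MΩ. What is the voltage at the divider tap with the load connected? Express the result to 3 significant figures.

V_out ≈ 9.55 V

The load sits in parallel with R_g: R_g‖R_L = (407 × 1330) / (407 + 1330) = 311.6 kΩ.
V_out = 33.3 × 311.6 / (775 + 311.6) = 33.3 × 311.6/1087 = 9.55 V.
(Unloaded it would have been 11.5 V.)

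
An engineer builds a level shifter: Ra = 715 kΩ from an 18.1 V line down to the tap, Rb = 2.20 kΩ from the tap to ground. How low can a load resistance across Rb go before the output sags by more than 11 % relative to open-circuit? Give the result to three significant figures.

R_L(min) ≈ 17.7 kΩ

Output resistance R_th = Ra‖Rb = (715 × 2.20)/717.2 = 2.193 kΩ.
The fractional drop is R_th/(R_th + R_L); requiring this ≤ 0.110 gives R_L ≥ R_th(1/0.110 − 1) = 2.193 × 8.091 = 17.7 kΩ.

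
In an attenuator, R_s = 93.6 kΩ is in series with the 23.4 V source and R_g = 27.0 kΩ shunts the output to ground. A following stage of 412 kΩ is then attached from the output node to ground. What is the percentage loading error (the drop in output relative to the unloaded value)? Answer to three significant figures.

The divider's output (Thévenin) resistance is R_s‖R_g = 20.96 kΩ.
Fractional drop under load = R_th/(R_th + R_L) = 20.96 / (20.96 + 412) = 0.04840.
So the output falls by 4.84 %.

4.84 %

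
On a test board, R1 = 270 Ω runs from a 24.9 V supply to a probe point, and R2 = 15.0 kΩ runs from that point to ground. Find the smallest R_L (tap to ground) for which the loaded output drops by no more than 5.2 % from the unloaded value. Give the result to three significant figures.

Output resistance R_th = R1‖R2 = (270 × 15000)/15270 = 265.2 Ω.
The fractional drop is R_th/(R_th + R_L); requiring this ≤ 0.0520 gives R_L ≥ R_th(1/0.0520 − 1) = 265.2 × 18.23 = 4.84 kΩ.

R_L(min) ≈ 4.84 kΩ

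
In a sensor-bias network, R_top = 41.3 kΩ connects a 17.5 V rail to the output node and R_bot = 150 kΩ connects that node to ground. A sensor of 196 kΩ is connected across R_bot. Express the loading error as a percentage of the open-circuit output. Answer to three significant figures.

The divider's output (Thévenin) resistance is R_top‖R_bot = 32.38 kΩ.
Fractional drop under load = R_th/(R_th + R_L) = 32.38 / (32.38 + 196) = 0.1418.
So the output falls by 14.2 %.

14.2 %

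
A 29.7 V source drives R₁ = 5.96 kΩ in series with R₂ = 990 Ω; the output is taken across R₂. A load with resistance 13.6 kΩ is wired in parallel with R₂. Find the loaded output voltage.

V_out ≈ 3.98 V

The load sits in parallel with R₂: R₂‖R_L = (990 × 13600) / (990 + 13600) = 922.8 Ω.
V_out = 29.7 × 922.8 / (5960 + 922.8) = 29.7 × 922.8/6883 = 3.98 V.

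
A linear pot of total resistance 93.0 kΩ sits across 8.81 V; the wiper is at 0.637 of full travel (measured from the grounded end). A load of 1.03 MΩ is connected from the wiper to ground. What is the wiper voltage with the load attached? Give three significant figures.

V ≈ 5.50 V

The wiper splits the pot into (1−α)R = 33.76 kΩ above and αR = 59.24 kΩ below.
Lower section ‖ load = 56.02 kΩ.
V_wiper = 8.81 × 56.02/(33.76 + 56.02) = 5.50 V.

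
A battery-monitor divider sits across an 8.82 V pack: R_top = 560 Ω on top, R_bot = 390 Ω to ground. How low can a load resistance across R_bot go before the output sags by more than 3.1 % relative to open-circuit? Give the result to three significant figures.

Output resistance R_th = R_top‖R_bot = (560 × 390)/950.0 = 229.9 Ω.
The fractional drop is R_th/(R_th + R_L); requiring this ≤ 0.0310 gives R_L ≥ R_th(1/0.0310 − 1) = 229.9 × 31.26 = 7.19 kΩ.

R_L(min) ≈ 7.19 kΩ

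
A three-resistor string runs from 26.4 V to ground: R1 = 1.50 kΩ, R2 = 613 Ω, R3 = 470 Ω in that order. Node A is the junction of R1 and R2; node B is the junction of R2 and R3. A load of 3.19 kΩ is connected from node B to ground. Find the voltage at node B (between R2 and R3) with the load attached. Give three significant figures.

V ≈ 4.29 V

At node B, R3 is in parallel with the load: R3‖R_L = 409.6 Ω.
Below node A the resistance is R2 + (R3‖R_L) = 1023 Ω, so V_A = 26.4 × 1023/2523 = 10.70 V.
Then V_B = V_A × (R3‖R_L)/(R2 + R3‖R_L) = 10.70 × 409.6/1023 = 4.29 V.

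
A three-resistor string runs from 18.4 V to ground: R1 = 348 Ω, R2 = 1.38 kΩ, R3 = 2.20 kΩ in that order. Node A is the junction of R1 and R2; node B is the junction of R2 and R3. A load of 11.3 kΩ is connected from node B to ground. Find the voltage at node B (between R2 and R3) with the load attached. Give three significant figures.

V ≈ 9.49 V

At node B, R3 is in parallel with the load: R3‖R_L = 1841 Ω.
Below node A the resistance is R2 + (R3‖R_L) = 3221 Ω, so V_A = 18.4 × 3221/3569 = 16.61 V.
Then V_B = V_A × (R3‖R_L)/(R2 + R3‖R_L) = 16.61 × 1841/3221 = 9.49 V.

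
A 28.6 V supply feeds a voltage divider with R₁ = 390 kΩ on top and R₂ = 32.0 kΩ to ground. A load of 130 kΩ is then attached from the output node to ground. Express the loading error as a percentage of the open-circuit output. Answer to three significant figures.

The divider's output (Thévenin) resistance is R₁‖R₂ = 29.57 kΩ.
Fractional drop under load = R_th/(R_th + R_L) = 29.57 / (29.57 + 130) = 0.1853.
So the output falls by 18.5 %.

18.5 %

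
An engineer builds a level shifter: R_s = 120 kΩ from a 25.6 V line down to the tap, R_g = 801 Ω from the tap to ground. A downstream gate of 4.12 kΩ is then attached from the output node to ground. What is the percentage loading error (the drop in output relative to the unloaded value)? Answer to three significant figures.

The divider's output (Thévenin) resistance is R_s‖R_g = 795.7 Ω.
Fractional drop under load = R_th/(R_th + R_L) = 795.7 / (795.7 + 4120) = 0.1619.
So the output falls by 16.2 %.

16.2 %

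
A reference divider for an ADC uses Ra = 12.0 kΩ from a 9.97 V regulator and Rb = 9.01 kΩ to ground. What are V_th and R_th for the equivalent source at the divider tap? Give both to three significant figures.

V_th = 4.28 V, R_th = 5.15 kΩ

V_th is the open-circuit tap voltage: 9.97 × 9.01/(12.0 + 9.01) = 4.28 V.
With the supply zeroed, Ra and Rb appear in parallel from the tap: R_th = Ra‖Rb = (12.0 × 9.01)/21.01 = 5.15 kΩ.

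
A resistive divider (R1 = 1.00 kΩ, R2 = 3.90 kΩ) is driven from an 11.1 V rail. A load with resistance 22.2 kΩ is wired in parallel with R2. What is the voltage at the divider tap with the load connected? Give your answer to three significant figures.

The load sits in parallel with R2: R2‖R_L = (3.90 × 22.2) / (3.90 + 22.2) = 3.317 kΩ.
V_out = 11.1 × 3.317 / (1.00 + 3.317) = 11.1 × 3.317/4.317 = 8.53 V.
(Unloaded it would have been 8.83 V.)

V_out ≈ 8.53 V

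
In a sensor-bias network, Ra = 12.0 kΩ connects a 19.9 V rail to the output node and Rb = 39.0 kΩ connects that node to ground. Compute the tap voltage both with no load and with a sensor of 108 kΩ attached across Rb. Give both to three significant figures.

Open-circuit: V = 19.9 × 39.0/(12.0 + 39.0) = 15.2 V.
With the load, Rb becomes Rb‖R_L = 28.65 kΩ, so V = 19.9 × 28.65/40.65 = 14.0 V.

Unloaded: 15.2 V; loaded: 14.0 V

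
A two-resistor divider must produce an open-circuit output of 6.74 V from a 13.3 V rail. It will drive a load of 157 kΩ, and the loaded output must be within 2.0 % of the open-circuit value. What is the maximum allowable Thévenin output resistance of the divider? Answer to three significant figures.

Loading drop = R_th/(R_th + R_L) ≤ 0.0200, so R_th ≤ R_L · ε/(1−ε) = 157 kΩ × 0.0200/0.9800 = 3.20 kΩ.
(Any R1, R2 with R2/(R1+R2) = 0.507 and R1‖R2 ≤ 3.20 kΩ will meet the spec.)

R_th ≤ 3.20 kΩ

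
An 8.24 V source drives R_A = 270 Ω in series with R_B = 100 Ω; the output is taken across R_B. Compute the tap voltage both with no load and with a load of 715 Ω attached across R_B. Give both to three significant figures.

Unloaded: 2.23 V; loaded: 2.02 V

Open-circuit: V = 8.24 × 100/(270 + 100) = 2.23 V.
With the load, R_B becomes R_B‖R_L = 87.73 Ω, so V = 8.24 × 87.73/357.7 = 2.02 V.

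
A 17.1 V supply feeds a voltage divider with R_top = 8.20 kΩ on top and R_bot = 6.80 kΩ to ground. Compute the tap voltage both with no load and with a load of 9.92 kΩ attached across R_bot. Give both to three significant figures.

Open-circuit: V = 17.1 × 6.80/(8.20 + 6.80) = 7.75 V.
With the load, R_bot becomes R_bot‖R_L = 4.034 kΩ, so V = 17.1 × 4.034/12.23 = 5.64 V.

Unloaded: 7.75 V; loaded: 5.64 V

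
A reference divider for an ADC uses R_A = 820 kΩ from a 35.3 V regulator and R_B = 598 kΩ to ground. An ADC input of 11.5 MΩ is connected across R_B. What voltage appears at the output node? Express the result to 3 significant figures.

The load sits in parallel with R_B: R_B‖R_L = (598 × 11500) / (598 + 11500) = 568.4 kΩ.
V_out = 35.3 × 568.4 / (820 + 568.4) = 35.3 × 568.4/1388 = 14.5 V.

V_out ≈ 14.5 V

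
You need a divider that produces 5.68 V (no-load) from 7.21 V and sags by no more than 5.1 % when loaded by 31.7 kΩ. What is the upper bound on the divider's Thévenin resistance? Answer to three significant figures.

Loading drop = R_th/(R_th + R_L) ≤ 0.0510, so R_th ≤ R_L · ε/(1−ε) = 31.7 kΩ × 0.0510/0.9490 = 1.70 kΩ.

R_th ≤ 1.70 kΩ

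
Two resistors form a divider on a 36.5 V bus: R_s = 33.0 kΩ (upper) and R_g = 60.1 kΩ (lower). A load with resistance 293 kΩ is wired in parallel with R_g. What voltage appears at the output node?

V_out ≈ 22.0 V

The load sits in parallel with R_g: R_g‖R_L = (60.1 × 293) / (60.1 + 293) = 49.87 kΩ.
V_out = 36.5 × 49.87 / (33.0 + 49.87) = 36.5 × 49.87/82.87 = 22.0 V.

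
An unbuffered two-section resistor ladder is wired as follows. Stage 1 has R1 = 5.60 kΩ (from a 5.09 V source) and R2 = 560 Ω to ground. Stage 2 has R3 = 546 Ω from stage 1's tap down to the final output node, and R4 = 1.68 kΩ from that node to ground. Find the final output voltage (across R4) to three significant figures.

V_out ≈ 0.284 V

Stage 2 presents R3+R4 = 2226 Ω as a load on stage 1's tap.
Stage 1's lower leg becomes R2‖(R3+R4) = 447.4 Ω, so V_mid = 5.09 × 447.4/6047 = 0.3766 V.
Stage 2 is itself unloaded: V_out = V_mid × R4/(R3+R4) = 0.3766 × 1680/2226 = 0.284 V.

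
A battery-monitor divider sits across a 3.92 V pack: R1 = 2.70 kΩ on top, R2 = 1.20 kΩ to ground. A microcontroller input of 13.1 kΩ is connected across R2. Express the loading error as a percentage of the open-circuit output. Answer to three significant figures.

The divider's output (Thévenin) resistance is R1‖R2 = 0.8308 kΩ.
Fractional drop under load = R_th/(R_th + R_L) = 0.8308 / (0.8308 + 13.1) = 0.05964.
So the output falls by 5.96 %.

5.96 %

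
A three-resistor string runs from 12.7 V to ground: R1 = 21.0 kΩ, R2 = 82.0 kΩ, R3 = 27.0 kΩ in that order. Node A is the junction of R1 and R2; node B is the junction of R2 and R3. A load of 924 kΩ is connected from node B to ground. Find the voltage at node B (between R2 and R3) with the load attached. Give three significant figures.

At node B, R3 is in parallel with the load: R3‖R_L = 26.23 kΩ.
Below node A the resistance is R2 + (R3‖R_L) = 108.2 kΩ, so V_A = 12.7 × 108.2/129.2 = 10.64 V.
Then V_B = V_A × (R3‖R_L)/(R2 + R3‖R_L) = 10.64 × 26.23/108.2 = 2.58 V.

V ≈ 2.58 V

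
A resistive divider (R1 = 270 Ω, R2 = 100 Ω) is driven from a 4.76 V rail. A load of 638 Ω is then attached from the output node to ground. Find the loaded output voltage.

V_out ≈ 1.15 V

The load sits in parallel with R2: R2‖R_L = (100 × 638) / (100 + 638) = 86.45 Ω.
V_out = 4.76 × 86.45 / (270 + 86.45) = 4.76 × 86.45/356.4 = 1.15 V.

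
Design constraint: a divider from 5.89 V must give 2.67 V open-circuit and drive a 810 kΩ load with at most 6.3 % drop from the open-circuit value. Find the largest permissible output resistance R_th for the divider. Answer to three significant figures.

R_th ≤ 54.5 kΩ

Loading drop = R_th/(R_th + R_L) ≤ 0.0630, so R_th ≤ R_L · ε/(1−ε) = 810 kΩ × 0.0630/0.9370 = 54.5 kΩ.
(Any R1, R2 with R2/(R1+R2) = 0.453 and R1‖R2 ≤ 54.5 kΩ will meet the spec.)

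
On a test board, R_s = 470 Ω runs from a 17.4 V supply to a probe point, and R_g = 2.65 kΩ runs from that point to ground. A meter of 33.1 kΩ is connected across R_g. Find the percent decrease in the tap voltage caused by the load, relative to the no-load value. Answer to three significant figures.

The divider's output (Thévenin) resistance is R_s‖R_g = 399.2 Ω.
Fractional drop under load = R_th/(R_th + R_L) = 399.2 / (399.2 + 33100) = 0.01192.
So the output falls by 1.19 %.

1.19 %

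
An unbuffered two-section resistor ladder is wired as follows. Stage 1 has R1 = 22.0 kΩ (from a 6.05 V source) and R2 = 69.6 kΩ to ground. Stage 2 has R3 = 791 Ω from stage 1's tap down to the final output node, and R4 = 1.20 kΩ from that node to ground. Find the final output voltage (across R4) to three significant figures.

Stage 2 presents R3+R4 = 1991 Ω as a load on stage 1's tap.
Stage 1's lower leg becomes R2‖(R3+R4) = 1936 Ω, so V_mid = 6.05 × 1936/23940 = 0.4893 V.
Stage 2 is itself unloaded: V_out = V_mid × R4/(R3+R4) = 0.4893 × 1200/1991 = 0.295 V.

V_out ≈ 0.295 V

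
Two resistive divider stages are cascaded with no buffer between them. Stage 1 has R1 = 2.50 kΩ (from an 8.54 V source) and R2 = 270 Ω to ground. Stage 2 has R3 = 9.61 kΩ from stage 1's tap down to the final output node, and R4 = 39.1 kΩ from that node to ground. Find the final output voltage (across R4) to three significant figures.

V_out ≈ 0.665 V

Stage 2 presents R3+R4 = 48710 Ω as a load on stage 1's tap.
Stage 1's lower leg becomes R2‖(R3+R4) = 268.5 Ω, so V_mid = 8.54 × 268.5/2769 = 0.8283 V.
Stage 2 is itself unloaded: V_out = V_mid × R4/(R3+R4) = 0.8283 × 39100/48710 = 0.665 V.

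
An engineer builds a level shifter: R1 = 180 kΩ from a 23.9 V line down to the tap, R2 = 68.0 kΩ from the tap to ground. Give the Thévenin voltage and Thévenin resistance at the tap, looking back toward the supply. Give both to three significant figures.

V_th is the open-circuit tap voltage: 23.9 × 68.0/(180 + 68.0) = 6.55 V.
With the supply zeroed, R1 and R2 appear in parallel from the tap: R_th = R1‖R2 = (180 × 68.0)/248.0 = 49.4 kΩ.

V_th = 6.55 V, R_th = 49.4 kΩ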